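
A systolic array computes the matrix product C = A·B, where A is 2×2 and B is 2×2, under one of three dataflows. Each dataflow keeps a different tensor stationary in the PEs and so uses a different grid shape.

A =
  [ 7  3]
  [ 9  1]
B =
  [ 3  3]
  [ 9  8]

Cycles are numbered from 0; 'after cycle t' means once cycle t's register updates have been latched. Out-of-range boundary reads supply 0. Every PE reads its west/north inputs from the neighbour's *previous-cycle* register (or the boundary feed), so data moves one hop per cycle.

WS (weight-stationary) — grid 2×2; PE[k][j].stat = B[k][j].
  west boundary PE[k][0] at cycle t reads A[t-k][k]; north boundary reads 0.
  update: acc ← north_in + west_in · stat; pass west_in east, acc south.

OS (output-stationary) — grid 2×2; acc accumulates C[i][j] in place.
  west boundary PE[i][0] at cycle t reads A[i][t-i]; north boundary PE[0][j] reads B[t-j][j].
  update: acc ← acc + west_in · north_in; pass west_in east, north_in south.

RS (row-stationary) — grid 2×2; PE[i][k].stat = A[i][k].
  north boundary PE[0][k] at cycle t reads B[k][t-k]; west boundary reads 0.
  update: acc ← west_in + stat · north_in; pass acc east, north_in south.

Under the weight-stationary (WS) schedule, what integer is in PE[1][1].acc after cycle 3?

WS (2×2). Following PE[1][1] plus its west/north inputs:
  t=0 PE[0][1]: acc=0 h=0 v=0
  t=0 PE[1][0]: acc=0 h=0 v=0
  t=0 PE[1][1]: acc=0 h=0 v=0
  t=1 PE[0][1]: acc=21 h=7 v=21
  t=1 PE[1][0]: acc=48 h=3 v=48
  t=1 PE[1][1]: acc=0 h=0 v=0
  t=2 PE[0][1]: acc=27 h=9 v=27
  t=2 PE[1][0]: acc=36 h=1 v=36
  t=2 PE[1][1]: acc=45 h=3 v=45
  t=3 PE[0][1]: acc=0 h=0 v=0
  t=3 PE[1][0]: acc=0 h=0 v=0
  t=3 PE[1][1]: acc=35 h=1 v=35

PE[1][1].acc = 35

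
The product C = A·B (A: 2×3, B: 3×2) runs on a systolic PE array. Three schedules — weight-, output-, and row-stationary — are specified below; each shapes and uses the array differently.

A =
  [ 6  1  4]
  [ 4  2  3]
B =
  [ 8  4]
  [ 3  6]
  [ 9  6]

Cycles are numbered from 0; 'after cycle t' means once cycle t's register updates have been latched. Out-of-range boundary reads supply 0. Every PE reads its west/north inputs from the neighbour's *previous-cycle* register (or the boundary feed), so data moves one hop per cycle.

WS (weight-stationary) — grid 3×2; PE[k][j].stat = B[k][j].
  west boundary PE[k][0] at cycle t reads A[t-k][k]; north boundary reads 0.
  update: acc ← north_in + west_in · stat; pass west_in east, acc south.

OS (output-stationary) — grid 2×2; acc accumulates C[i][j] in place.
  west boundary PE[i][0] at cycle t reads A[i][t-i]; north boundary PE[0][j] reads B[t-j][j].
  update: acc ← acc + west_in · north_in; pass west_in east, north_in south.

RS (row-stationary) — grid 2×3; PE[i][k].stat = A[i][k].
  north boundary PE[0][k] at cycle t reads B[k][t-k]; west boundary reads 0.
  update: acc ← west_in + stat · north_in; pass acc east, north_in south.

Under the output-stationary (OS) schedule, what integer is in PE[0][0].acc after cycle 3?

OS 2×2: PE[0][0] cycle-by-cycle (with neighbour feeds):
  step 0 · PE0,0: acc=48; fwd→6 fwd↓8
  step 1 · PE0,0: acc=51; fwd→1 fwd↓3
  step 2 · PE0,0: acc=87; fwd→4 fwd↓9
  step 3 · PE0,0: acc=87; fwd→0 fwd↓0

PE[0][0].acc = 87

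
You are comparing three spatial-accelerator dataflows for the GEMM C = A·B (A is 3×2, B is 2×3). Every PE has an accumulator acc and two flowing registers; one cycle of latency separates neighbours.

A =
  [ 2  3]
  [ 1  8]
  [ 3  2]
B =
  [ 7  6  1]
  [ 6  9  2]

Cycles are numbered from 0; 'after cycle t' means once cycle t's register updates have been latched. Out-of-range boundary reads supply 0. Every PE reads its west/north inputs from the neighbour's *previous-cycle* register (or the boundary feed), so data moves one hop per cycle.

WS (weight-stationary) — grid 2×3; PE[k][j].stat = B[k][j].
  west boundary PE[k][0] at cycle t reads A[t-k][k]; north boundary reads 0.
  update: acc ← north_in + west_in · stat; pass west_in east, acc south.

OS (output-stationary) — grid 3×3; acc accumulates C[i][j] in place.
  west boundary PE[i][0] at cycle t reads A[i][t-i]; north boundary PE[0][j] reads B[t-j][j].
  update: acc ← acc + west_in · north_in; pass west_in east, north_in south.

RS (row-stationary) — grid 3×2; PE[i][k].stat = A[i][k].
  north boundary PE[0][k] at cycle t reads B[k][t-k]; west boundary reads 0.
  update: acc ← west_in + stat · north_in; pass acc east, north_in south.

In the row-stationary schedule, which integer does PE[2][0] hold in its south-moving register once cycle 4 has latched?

register = 1

RS 3×2: PE[2][0] cycle-by-cycle (with neighbour feeds):
  @0  [1,0]  acc 0  |  →0  ↓0
  @0  [2,0]  acc 0  |  →0  ↓0
  @1  [1,0]  acc 7  |  →7  ↓7
  @1  [2,0]  acc 0  |  →0  ↓0
  @2  [1,0]  acc 6  |  →6  ↓6
  @2  [2,0]  acc 21  |  →21  ↓7
  @3  [1,0]  acc 1  |  →1  ↓1
  @3  [2,0]  acc 18  |  →18  ↓6
  @4  [1,0]  acc 0  |  →0  ↓0
  @4  [2,0]  acc 3  |  →3  ↓1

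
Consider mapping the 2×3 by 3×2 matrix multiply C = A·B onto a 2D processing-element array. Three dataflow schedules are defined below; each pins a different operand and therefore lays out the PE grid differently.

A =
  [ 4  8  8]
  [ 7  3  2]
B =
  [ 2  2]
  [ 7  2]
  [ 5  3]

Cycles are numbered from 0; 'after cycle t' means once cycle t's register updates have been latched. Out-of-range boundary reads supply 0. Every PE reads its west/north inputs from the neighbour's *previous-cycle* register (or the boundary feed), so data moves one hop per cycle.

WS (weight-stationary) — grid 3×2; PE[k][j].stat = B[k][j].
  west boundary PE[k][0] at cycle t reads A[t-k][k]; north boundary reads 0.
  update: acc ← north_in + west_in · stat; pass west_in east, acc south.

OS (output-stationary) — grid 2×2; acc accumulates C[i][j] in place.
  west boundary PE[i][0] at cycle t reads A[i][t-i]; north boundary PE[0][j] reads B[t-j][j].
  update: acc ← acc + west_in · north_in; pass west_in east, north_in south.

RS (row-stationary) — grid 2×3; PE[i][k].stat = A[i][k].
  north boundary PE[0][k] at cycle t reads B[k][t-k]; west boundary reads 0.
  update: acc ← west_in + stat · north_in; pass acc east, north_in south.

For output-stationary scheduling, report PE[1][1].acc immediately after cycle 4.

PE[1][1].acc = 26

Tracing OS — 2×2 array, target PE[1][1]:
  [0] (0,1) acc=0 (h:0 v:0)
  [0] (1,0) acc=0 (h:0 v:0)
  [0] (1,1) acc=0 (h:0 v:0)
  [1] (0,1) acc=8 (h:4 v:2)
  [1] (1,0) acc=14 (h:7 v:2)
  [1] (1,1) acc=0 (h:0 v:0)
  [2] (0,1) acc=24 (h:8 v:2)
  [2] (1,0) acc=35 (h:3 v:7)
  [2] (1,1) acc=14 (h:7 v:2)
  [3] (0,1) acc=48 (h:8 v:3)
  [3] (1,0) acc=45 (h:2 v:5)
  [3] (1,1) acc=20 (h:3 v:2)
  [4] (0,1) acc=48 (h:0 v:0)
  [4] (1,0) acc=45 (h:0 v:0)
  [4] (1,1) acc=26 (h:2 v:3)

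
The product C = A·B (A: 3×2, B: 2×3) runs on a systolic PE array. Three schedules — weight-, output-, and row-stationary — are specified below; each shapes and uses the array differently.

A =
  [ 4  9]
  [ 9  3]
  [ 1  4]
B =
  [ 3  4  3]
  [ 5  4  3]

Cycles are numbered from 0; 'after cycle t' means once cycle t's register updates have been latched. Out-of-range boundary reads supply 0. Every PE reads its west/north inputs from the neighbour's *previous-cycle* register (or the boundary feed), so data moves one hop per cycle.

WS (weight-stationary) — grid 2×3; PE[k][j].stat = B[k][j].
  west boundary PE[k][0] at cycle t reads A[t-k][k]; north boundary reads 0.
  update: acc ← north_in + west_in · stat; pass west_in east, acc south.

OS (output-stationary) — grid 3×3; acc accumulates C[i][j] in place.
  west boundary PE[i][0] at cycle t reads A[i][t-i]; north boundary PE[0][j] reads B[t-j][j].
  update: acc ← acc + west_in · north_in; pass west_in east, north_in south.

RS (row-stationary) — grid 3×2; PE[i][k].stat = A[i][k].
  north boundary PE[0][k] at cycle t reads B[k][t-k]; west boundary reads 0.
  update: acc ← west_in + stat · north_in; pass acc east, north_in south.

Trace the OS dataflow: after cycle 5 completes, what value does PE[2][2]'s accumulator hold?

OS on a 3×3 grid — tracing PE[2][2] and its feeders:
  @0  [1,2]  acc 0  |  →0  ↓0
  @0  [2,1]  acc 0  |  →0  ↓0
  @0  [2,2]  acc 0  |  →0  ↓0
  @1  [1,2]  acc 0  |  →0  ↓0
  @1  [2,1]  acc 0  |  →0  ↓0
  @1  [2,2]  acc 0  |  →0  ↓0
  @2  [1,2]  acc 0  |  →0  ↓0
  @2  [2,1]  acc 0  |  →0  ↓0
  @2  [2,2]  acc 0  |  →0  ↓0
  @3  [1,2]  acc 27  |  →9  ↓3
  @3  [2,1]  acc 4  |  →1  ↓4
  @3  [2,2]  acc 0  |  →0  ↓0
  @4  [1,2]  acc 36  |  →3  ↓3
  @4  [2,1]  acc 20  |  →4  ↓4
  @4  [2,2]  acc 3  |  →1  ↓3
  @5  [1,2]  acc 36  |  →0  ↓0
  @5  [2,1]  acc 20  |  →0  ↓0
  @5  [2,2]  acc 15  |  →4  ↓3

PE[2][2].acc = 15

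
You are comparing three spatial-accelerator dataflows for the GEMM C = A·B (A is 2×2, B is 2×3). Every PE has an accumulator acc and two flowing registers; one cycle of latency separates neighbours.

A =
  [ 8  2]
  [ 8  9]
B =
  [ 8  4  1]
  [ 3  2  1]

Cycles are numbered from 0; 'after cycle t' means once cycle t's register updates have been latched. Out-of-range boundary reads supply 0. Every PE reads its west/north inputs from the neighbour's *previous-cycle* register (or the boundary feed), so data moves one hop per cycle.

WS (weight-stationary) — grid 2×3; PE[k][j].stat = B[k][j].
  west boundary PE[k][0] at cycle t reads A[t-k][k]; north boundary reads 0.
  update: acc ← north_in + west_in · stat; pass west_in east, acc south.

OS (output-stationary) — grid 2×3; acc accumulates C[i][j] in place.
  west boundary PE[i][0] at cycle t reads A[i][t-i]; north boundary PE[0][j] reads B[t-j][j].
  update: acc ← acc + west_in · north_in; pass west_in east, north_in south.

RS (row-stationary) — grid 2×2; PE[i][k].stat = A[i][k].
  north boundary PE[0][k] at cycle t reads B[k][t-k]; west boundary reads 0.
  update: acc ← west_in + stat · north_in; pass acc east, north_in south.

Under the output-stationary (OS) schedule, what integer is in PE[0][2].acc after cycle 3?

OS 2×3: PE[0][2] cycle-by-cycle (with neighbour feeds):
  after 0 — PE[0][1] acc=0, pass-E 0, pass-S 0
  after 0 — PE[0][2] acc=0, pass-E 0, pass-S 0
  after 1 — PE[0][1] acc=32, pass-E 8, pass-S 4
  after 1 — PE[0][2] acc=0, pass-E 0, pass-S 0
  after 2 — PE[0][1] acc=36, pass-E 2, pass-S 2
  after 2 — PE[0][2] acc=8, pass-E 8, pass-S 1
  after 3 — PE[0][1] acc=36, pass-E 0, pass-S 0
  after 3 — PE[0][2] acc=10, pass-E 2, pass-S 1

PE[0][2].acc = 10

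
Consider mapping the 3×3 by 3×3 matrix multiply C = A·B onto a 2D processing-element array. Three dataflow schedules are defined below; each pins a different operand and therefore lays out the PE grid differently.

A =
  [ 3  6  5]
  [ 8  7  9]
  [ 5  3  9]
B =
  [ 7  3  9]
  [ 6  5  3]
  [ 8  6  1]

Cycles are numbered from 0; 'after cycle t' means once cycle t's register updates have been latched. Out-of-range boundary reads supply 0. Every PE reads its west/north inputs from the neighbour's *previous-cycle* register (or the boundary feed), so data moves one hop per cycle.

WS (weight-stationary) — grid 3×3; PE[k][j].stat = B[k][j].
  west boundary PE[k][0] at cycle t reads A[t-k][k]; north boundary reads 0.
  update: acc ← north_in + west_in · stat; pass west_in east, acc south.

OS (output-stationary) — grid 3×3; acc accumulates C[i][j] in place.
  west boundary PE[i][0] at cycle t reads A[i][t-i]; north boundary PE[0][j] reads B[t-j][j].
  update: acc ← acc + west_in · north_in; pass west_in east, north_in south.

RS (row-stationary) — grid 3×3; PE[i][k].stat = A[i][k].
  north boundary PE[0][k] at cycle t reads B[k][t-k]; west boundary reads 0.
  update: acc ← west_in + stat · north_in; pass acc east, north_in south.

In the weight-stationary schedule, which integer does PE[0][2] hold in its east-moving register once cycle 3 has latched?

Tracing WS — 3×3 array, target PE[0][2]:
  0: (0,1).acc=0  regs=<0,0>
  0: (0,2).acc=0  regs=<0,0>
  1: (0,1).acc=9  regs=<3,9>
  1: (0,2).acc=0  regs=<0,0>
  2: (0,1).acc=24  regs=<8,24>
  2: (0,2).acc=27  regs=<3,27>
  3: (0,1).acc=15  regs=<5,15>
  3: (0,2).acc=72  regs=<8,72>

register = 8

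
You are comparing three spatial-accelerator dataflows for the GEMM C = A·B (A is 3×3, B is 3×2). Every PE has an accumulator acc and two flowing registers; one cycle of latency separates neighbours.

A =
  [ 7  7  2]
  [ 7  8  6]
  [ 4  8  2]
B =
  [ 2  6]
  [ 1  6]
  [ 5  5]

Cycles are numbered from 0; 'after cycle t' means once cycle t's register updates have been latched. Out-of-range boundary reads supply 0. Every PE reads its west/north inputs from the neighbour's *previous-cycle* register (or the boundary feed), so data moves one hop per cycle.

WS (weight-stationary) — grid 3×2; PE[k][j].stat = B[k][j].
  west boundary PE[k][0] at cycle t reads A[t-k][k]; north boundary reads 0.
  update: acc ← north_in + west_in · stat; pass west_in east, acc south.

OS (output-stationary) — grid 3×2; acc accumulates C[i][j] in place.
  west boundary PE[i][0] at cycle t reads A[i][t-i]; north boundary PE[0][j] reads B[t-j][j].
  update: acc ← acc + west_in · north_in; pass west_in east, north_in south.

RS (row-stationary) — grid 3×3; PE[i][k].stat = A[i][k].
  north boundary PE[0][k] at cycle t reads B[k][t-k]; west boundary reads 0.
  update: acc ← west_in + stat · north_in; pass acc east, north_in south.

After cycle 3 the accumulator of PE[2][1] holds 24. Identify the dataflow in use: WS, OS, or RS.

WS (3×2 grid), PE[2][1]:
  cycle 0: PE[2][1] → acc 0, east 0, south 0
  cycle 1: PE[2][1] → acc 0, east 0, south 0
  cycle 2: PE[2][1] → acc 0, east 0, south 0
  cycle 3: PE[2][1] → acc 94, east 2, south 94
OS (3×2 grid), PE[2][1]:
  cycle 0: PE[2][1] → acc 0, east 0, south 0
  cycle 1: PE[2][1] → acc 0, east 0, south 0
  cycle 2: PE[2][1] → acc 0, east 0, south 0
  cycle 3: PE[2][1] → acc 24, east 4, south 6
RS (3×3 grid), PE[2][1]:
  cycle 0: PE[2][1] → acc 0, east 0, south 0
  cycle 1: PE[2][1] → acc 0, east 0, south 0
  cycle 2: PE[2][1] → acc 0, east 0, south 0
  cycle 3: PE[2][1] → acc 16, east 16, south 1

dataflow = OS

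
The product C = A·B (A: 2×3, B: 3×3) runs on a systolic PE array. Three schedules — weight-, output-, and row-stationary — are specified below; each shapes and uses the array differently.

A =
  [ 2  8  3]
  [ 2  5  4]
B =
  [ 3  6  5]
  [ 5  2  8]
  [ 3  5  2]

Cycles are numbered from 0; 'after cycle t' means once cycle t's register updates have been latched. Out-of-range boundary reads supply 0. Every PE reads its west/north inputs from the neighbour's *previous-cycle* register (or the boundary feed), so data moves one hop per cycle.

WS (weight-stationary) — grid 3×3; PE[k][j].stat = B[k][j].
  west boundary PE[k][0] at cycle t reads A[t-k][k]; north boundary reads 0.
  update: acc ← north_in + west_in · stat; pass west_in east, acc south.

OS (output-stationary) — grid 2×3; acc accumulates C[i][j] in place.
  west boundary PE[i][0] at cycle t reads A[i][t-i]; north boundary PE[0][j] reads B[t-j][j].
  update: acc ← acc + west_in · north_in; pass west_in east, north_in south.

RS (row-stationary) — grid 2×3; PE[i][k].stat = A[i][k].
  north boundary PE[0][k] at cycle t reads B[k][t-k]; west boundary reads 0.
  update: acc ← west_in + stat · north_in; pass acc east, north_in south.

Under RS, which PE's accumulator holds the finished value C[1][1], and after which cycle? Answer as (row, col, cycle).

Under RS, C[1][1] lands at PE[1][2]:
  t=0 PE[1][2]: acc=0 h=0 v=0
  t=1 PE[1][2]: acc=0 h=0 v=0
  t=2 PE[1][2]: acc=0 h=0 v=0
  t=3 PE[1][2]: acc=43 h=43 v=3
  t=4 PE[1][2]: acc=42 h=42 v=5

(row, col, cycle) = (1, 2, 4)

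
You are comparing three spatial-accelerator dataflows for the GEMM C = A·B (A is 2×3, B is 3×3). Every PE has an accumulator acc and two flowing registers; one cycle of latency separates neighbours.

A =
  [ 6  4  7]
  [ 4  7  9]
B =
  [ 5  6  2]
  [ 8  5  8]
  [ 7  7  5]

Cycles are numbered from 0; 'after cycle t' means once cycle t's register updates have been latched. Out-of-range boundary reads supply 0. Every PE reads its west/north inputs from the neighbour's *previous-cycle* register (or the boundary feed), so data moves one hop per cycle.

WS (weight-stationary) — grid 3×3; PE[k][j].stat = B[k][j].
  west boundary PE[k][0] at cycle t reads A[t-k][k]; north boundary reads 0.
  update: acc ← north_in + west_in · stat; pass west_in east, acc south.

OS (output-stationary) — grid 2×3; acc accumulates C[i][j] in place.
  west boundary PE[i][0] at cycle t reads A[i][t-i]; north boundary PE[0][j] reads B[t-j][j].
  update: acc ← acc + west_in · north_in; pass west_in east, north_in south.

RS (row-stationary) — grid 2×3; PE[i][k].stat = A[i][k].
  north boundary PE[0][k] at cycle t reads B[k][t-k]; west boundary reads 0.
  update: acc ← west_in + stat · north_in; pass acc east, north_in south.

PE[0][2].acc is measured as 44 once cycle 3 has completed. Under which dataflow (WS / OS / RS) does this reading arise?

dataflow = OS

— WS: 3×3; PE[0][2] trace:
  c0 r0c2: 0 / 0 / 0
  c1 r0c2: 0 / 0 / 0
  c2 r0c2: 12 / 6 / 12
  c3 r0c2: 8 / 4 / 8
— OS: 2×3; PE[0][2] trace:
  c0 r0c2: 0 / 0 / 0
  c1 r0c2: 0 / 0 / 0
  c2 r0c2: 12 / 6 / 2
  c3 r0c2: 44 / 4 / 8
— RS: 2×3; PE[0][2] trace:
  c0 r0c2: 0 / 0 / 0
  c1 r0c2: 0 / 0 / 0
  c2 r0c2: 111 / 111 / 7
  c3 r0c2: 105 / 105 / 7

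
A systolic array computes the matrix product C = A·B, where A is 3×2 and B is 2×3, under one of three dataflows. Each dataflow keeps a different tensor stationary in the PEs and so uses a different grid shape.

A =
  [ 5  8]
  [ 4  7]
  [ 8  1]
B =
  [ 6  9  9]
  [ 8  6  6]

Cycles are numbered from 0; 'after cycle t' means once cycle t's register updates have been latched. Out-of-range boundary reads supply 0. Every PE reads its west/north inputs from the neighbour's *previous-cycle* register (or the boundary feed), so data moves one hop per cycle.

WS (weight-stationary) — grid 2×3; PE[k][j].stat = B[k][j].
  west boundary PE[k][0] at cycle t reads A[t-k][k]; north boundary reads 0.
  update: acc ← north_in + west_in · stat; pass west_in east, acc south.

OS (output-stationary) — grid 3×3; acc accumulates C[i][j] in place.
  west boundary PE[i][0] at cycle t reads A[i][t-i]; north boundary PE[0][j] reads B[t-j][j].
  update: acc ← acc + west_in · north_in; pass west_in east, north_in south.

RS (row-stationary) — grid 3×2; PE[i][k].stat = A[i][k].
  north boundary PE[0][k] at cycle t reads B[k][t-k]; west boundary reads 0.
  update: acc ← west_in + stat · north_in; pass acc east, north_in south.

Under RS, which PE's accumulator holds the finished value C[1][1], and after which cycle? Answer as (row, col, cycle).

Under RS, C[1][1] lands at PE[1][1]:
  [0] (1,1) acc=0 (h:0 v:0)
  [1] (1,1) acc=0 (h:0 v:0)
  [2] (1,1) acc=80 (h:80 v:8)
  [3] (1,1) acc=78 (h:78 v:6)

(row, col, cycle) = (1, 1, 3)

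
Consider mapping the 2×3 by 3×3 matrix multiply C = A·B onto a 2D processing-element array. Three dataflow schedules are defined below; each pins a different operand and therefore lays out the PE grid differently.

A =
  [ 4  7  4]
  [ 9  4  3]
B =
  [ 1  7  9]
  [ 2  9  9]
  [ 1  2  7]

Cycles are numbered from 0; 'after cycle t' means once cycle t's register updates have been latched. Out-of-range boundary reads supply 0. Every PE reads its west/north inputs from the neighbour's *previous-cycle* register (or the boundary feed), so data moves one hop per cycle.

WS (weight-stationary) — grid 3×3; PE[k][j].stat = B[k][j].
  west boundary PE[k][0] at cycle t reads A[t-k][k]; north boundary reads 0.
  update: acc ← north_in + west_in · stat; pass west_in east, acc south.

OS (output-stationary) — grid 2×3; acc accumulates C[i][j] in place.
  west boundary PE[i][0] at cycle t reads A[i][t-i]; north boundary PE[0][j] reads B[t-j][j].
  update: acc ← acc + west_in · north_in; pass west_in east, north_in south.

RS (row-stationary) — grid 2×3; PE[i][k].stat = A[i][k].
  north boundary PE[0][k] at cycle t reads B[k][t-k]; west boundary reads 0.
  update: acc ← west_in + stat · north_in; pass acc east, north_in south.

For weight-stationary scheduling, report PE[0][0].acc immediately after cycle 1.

PE[0][0].acc = 9

WS 3×3: PE[0][0] cycle-by-cycle (with neighbour feeds):
  t=0 PE[0][0]: acc=4 h=4 v=4
  t=1 PE[0][0]: acc=9 h=9 v=9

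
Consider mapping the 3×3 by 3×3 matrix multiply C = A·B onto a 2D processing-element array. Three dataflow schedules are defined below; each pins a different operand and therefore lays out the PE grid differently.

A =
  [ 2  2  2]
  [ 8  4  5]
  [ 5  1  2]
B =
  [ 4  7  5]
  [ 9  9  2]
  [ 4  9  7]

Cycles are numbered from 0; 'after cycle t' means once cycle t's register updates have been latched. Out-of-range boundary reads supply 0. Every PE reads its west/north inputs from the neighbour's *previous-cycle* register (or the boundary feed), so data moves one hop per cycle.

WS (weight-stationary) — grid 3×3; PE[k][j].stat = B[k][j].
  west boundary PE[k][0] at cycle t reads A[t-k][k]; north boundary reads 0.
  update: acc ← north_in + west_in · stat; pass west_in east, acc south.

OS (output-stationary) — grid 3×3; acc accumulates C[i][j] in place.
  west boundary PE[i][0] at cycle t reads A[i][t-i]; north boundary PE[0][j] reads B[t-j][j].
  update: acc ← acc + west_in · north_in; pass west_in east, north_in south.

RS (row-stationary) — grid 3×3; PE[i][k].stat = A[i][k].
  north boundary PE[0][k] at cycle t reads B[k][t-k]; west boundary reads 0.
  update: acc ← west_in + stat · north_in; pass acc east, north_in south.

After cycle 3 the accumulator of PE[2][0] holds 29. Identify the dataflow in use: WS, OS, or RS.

Under WS (3×3), PE[2][0]:
  after 0 — PE[2][0] acc=0, pass-E 0, pass-S 0
  after 1 — PE[2][0] acc=0, pass-E 0, pass-S 0
  after 2 — PE[2][0] acc=34, pass-E 2, pass-S 34
  after 3 — PE[2][0] acc=88, pass-E 5, pass-S 88
Under OS (3×3), PE[2][0]:
  after 0 — PE[2][0] acc=0, pass-E 0, pass-S 0
  after 1 — PE[2][0] acc=0, pass-E 0, pass-S 0
  after 2 — PE[2][0] acc=20, pass-E 5, pass-S 4
  after 3 — PE[2][0] acc=29, pass-E 1, pass-S 9
Under RS (3×3), PE[2][0]:
  after 0 — PE[2][0] acc=0, pass-E 0, pass-S 0
  after 1 — PE[2][0] acc=0, pass-E 0, pass-S 0
  after 2 — PE[2][0] acc=20, pass-E 20, pass-S 4
  after 3 — PE[2][0] acc=35, pass-E 35, pass-S 7

dataflow = OS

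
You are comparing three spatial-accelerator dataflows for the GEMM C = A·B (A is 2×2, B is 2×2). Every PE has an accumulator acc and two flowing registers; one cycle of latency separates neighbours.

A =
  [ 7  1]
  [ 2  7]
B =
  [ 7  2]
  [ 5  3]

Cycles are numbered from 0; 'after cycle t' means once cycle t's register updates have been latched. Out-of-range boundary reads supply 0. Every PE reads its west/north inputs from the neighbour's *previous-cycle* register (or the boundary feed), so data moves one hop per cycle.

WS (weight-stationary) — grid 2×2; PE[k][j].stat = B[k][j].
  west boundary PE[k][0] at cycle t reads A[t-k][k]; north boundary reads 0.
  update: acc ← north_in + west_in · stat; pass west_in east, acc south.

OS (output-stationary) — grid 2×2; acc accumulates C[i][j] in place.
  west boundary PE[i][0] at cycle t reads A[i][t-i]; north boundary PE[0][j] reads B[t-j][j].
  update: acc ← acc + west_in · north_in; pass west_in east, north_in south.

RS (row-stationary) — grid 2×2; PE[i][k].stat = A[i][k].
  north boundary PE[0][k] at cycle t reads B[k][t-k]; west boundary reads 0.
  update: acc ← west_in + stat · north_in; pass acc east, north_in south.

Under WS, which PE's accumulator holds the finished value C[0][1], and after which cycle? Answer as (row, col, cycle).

WS — PE[1][1] is where C[0][1] collects:
  t=0 PE[1][1]: acc=0 h=0 v=0
  t=1 PE[1][1]: acc=0 h=0 v=0
  t=2 PE[1][1]: acc=17 h=1 v=17

(row, col, cycle) = (1, 1, 2)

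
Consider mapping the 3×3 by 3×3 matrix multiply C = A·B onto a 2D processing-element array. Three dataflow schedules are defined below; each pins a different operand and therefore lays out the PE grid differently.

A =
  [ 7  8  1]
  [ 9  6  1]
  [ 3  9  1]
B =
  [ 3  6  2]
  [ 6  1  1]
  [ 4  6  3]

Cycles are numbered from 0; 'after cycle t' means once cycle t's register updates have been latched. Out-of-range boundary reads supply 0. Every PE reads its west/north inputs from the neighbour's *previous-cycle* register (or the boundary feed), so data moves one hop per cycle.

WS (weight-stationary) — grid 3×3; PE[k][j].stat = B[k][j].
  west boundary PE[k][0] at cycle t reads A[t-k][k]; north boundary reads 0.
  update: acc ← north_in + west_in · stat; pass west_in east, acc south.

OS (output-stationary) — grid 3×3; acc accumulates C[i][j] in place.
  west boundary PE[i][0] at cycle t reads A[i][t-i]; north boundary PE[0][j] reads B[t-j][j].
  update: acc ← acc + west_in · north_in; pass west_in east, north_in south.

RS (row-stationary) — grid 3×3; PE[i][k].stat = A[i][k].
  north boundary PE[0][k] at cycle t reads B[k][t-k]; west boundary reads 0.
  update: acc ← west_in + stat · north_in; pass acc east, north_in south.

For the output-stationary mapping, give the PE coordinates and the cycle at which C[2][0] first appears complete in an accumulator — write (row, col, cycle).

OS — PE[2][0] is where C[2][0] collects:
  step 0 · PE2,0: acc=0; fwd→0 fwd↓0
  step 1 · PE2,0: acc=0; fwd→0 fwd↓0
  step 2 · PE2,0: acc=9; fwd→3 fwd↓3
  step 3 · PE2,0: acc=63; fwd→9 fwd↓6
  step 4 · PE2,0: acc=67; fwd→1 fwd↓4

(row, col, cycle) = (2, 0, 4)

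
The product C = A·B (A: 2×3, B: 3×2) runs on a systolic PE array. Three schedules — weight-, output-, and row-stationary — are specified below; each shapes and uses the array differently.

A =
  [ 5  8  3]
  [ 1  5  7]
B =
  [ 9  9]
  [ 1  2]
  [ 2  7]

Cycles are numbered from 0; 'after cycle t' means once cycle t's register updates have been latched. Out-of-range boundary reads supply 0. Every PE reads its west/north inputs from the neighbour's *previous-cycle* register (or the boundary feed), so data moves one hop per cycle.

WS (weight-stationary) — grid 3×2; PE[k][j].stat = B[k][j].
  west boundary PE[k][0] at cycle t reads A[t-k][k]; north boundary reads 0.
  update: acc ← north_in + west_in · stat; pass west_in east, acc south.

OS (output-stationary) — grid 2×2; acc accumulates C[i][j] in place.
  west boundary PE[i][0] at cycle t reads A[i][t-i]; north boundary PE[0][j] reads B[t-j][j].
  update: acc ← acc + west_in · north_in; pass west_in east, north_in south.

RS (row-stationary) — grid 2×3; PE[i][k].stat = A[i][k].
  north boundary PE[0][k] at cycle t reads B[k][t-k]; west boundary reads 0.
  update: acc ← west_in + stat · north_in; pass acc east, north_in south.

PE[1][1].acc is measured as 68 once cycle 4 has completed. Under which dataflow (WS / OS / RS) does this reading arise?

dataflow = OS

Under WS (3×2), PE[1][1]:
  cycle 0: PE[1][1] → acc 0, east 0, south 0
  cycle 1: PE[1][1] → acc 0, east 0, south 0
  cycle 2: PE[1][1] → acc 61, east 8, south 61
  cycle 3: PE[1][1] → acc 19, east 5, south 19
  cycle 4: PE[1][1] → acc 0, east 0, south 0
Under OS (2×2), PE[1][1]:
  cycle 0: PE[1][1] → acc 0, east 0, south 0
  cycle 1: PE[1][1] → acc 0, east 0, south 0
  cycle 2: PE[1][1] → acc 9, east 1, south 9
  cycle 3: PE[1][1] → acc 19, east 5, south 2
  cycle 4: PE[1][1] → acc 68, east 7, south 7
Under RS (2×3), PE[1][1]:
  cycle 0: PE[1][1] → acc 0, east 0, south 0
  cycle 1: PE[1][1] → acc 0, east 0, south 0
  cycle 2: PE[1][1] → acc 14, east 14, south 1
  cycle 3: PE[1][1] → acc 19, east 19, south 2
  cycle 4: PE[1][1] → acc 0, east 0, south 0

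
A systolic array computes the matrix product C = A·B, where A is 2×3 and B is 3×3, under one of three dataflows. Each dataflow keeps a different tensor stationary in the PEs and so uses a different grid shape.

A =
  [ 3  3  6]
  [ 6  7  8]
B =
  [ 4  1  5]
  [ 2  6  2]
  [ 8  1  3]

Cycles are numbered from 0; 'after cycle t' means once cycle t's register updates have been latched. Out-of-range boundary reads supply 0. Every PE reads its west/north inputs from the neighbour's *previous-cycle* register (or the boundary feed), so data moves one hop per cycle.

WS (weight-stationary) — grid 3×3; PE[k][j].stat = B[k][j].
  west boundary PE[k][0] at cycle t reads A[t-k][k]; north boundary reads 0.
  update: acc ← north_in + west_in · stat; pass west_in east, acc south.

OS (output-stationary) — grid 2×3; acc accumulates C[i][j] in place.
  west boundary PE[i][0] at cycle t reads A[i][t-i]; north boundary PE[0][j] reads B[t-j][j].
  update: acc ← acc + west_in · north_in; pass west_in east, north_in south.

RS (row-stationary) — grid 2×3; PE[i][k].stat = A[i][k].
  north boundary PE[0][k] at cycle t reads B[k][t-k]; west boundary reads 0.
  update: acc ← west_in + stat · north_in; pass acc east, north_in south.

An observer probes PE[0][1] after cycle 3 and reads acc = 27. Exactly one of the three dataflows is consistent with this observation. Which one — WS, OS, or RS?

WS [3×3] PE[0][1] across cycles:
  @0  [0,1]  acc 0  |  →0  ↓0
  @1  [0,1]  acc 3  |  →3  ↓3
  @2  [0,1]  acc 6  |  →6  ↓6
  @3  [0,1]  acc 0  |  →0  ↓0
OS [2×3] PE[0][1] across cycles:
  @0  [0,1]  acc 0  |  →0  ↓0
  @1  [0,1]  acc 3  |  →3  ↓1
  @2  [0,1]  acc 21  |  →3  ↓6
  @3  [0,1]  acc 27  |  →6  ↓1
RS [2×3] PE[0][1] across cycles:
  @0  [0,1]  acc 0  |  →0  ↓0
  @1  [0,1]  acc 18  |  →18  ↓2
  @2  [0,1]  acc 21  |  →21  ↓6
  @3  [0,1]  acc 21  |  →21  ↓2

dataflow = OS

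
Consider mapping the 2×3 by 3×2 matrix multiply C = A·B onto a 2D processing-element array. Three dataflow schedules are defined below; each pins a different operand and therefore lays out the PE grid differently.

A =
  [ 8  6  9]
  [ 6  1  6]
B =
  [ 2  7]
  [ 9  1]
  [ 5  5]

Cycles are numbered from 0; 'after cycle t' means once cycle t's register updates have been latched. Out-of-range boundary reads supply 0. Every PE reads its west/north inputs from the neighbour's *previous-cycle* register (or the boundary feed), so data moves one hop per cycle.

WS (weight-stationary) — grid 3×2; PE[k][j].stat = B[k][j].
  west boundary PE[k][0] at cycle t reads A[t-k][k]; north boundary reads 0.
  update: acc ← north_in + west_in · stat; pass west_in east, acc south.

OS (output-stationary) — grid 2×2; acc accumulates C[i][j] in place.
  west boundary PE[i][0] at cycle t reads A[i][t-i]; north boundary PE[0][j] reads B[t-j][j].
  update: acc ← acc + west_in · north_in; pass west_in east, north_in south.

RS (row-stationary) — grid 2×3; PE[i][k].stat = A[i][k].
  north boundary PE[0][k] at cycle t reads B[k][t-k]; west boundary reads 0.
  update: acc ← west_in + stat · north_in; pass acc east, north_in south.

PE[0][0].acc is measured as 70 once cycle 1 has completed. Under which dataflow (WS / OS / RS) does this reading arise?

— WS: 3×2; PE[0][0] trace:
  t=0 PE[0][0]: acc=16 h=8 v=16
  t=1 PE[0][0]: acc=12 h=6 v=12
— OS: 2×2; PE[0][0] trace:
  t=0 PE[0][0]: acc=16 h=8 v=2
  t=1 PE[0][0]: acc=70 h=6 v=9
— RS: 2×3; PE[0][0] trace:
  t=0 PE[0][0]: acc=16 h=16 v=2
  t=1 PE[0][0]: acc=56 h=56 v=7

dataflow = OS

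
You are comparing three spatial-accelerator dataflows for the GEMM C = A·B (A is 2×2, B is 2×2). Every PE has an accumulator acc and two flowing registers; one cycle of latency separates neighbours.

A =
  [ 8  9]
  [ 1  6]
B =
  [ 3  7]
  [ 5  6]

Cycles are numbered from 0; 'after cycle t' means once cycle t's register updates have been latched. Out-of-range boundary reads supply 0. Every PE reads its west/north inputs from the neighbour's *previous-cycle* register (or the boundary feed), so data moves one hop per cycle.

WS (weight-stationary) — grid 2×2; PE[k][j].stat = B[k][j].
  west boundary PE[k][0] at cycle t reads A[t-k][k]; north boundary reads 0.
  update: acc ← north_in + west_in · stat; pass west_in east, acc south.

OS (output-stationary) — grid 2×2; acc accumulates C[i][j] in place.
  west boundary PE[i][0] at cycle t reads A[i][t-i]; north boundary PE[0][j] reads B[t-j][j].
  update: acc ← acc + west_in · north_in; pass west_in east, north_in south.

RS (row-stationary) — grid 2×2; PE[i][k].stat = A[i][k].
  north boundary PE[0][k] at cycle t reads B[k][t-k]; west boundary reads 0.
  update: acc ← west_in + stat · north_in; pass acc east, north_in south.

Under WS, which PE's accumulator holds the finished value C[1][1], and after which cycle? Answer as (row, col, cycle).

(row, col, cycle) = (1, 1, 3)

WS: C[1][1] accumulates in PE[1][1]:
  [0] (1,1) acc=0 (h:0 v:0)
  [1] (1,1) acc=0 (h:0 v:0)
  [2] (1,1) acc=110 (h:9 v:110)
  [3] (1,1) acc=43 (h:6 v:43)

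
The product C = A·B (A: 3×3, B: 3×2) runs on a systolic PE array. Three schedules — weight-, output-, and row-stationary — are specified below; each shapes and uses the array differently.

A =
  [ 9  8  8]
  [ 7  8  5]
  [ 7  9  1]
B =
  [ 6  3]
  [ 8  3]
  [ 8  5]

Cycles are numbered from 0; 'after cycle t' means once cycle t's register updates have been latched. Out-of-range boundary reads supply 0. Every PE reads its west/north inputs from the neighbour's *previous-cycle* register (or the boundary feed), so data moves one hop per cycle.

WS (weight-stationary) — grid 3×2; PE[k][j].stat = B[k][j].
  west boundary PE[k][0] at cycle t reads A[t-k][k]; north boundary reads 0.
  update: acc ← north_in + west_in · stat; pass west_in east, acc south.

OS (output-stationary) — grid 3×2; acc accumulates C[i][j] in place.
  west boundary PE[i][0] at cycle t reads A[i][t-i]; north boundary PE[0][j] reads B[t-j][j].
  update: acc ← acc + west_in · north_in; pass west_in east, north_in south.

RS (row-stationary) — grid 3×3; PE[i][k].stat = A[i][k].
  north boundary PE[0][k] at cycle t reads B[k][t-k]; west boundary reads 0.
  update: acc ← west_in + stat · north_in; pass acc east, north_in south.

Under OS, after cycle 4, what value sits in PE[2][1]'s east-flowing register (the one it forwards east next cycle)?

OS 3×2: PE[2][1] cycle-by-cycle (with neighbour feeds):
  t=0 PE[1][1]: acc=0 h=0 v=0
  t=0 PE[2][0]: acc=0 h=0 v=0
  t=0 PE[2][1]: acc=0 h=0 v=0
  t=1 PE[1][1]: acc=0 h=0 v=0
  t=1 PE[2][0]: acc=0 h=0 v=0
  t=1 PE[2][1]: acc=0 h=0 v=0
  t=2 PE[1][1]: acc=21 h=7 v=3
  t=2 PE[2][0]: acc=42 h=7 v=6
  t=2 PE[2][1]: acc=0 h=0 v=0
  t=3 PE[1][1]: acc=45 h=8 v=3
  t=3 PE[2][0]: acc=114 h=9 v=8
  t=3 PE[2][1]: acc=21 h=7 v=3
  t=4 PE[1][1]: acc=70 h=5 v=5
  t=4 PE[2][0]: acc=122 h=1 v=8
  t=4 PE[2][1]: acc=48 h=9 v=3

register = 9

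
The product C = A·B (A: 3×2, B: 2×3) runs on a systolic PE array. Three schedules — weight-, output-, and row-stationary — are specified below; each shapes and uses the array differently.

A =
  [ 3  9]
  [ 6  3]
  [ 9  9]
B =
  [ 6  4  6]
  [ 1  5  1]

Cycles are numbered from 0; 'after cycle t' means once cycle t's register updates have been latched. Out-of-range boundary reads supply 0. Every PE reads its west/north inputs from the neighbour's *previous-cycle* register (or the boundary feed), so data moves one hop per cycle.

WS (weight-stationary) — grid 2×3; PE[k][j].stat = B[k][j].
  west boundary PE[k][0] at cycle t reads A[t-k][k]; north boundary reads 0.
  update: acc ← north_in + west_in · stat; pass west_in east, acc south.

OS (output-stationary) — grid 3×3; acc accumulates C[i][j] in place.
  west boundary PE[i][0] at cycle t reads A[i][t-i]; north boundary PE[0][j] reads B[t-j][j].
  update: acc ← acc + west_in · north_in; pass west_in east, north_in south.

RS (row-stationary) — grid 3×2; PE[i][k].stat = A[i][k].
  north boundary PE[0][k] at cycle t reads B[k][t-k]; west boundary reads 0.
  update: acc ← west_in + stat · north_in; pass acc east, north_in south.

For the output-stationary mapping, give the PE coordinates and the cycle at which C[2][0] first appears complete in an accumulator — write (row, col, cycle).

OS: C[2][0] accumulates in PE[2][0]:
  step 0 · PE2,0: acc=0; fwd→0 fwd↓0
  step 1 · PE2,0: acc=0; fwd→0 fwd↓0
  step 2 · PE2,0: acc=54; fwd→9 fwd↓6
  step 3 · PE2,0: acc=63; fwd→9 fwd↓1

(row, col, cycle) = (2, 0, 3)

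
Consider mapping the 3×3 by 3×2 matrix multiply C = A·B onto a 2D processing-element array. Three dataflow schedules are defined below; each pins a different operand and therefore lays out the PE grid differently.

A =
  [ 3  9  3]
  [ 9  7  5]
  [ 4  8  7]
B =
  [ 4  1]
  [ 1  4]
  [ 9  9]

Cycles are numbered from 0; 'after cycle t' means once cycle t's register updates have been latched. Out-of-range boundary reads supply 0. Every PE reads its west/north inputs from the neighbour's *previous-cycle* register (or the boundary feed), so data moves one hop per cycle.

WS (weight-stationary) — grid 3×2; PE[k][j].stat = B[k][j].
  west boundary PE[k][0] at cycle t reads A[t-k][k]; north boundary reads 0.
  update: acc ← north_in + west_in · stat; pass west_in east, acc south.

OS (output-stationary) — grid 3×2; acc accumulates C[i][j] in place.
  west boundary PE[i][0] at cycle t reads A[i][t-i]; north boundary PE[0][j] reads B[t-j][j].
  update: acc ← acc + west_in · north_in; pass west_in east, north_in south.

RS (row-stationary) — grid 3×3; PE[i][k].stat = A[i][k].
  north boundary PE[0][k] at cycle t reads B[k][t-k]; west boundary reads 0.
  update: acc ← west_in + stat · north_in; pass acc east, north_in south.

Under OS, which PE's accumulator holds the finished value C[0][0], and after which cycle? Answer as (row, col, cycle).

(row, col, cycle) = (0, 0, 2)

OS: C[0][0] accumulates in PE[0][0]:
  cycle 0: PE[0][0] → acc 12, east 3, south 4
  cycle 1: PE[0][0] → acc 21, east 9, south 1
  cycle 2: PE[0][0] → acc 48, east 3, south 9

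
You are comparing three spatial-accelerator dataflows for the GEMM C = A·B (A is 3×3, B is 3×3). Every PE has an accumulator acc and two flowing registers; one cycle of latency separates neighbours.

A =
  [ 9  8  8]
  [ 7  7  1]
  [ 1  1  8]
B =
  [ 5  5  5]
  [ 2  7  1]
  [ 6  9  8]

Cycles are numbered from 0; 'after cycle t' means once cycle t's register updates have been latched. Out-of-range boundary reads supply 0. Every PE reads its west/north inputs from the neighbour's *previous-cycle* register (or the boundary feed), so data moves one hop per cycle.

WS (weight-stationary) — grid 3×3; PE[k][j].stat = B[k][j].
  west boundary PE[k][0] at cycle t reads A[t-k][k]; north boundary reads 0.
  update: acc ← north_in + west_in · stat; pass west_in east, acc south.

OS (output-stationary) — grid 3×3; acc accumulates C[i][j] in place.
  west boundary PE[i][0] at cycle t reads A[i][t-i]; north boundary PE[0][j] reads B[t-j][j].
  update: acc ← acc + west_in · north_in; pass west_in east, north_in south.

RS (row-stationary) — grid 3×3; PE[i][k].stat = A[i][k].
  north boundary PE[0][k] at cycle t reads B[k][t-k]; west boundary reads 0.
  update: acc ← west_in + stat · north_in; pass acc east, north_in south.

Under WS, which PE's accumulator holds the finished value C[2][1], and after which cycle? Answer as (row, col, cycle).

WS — PE[2][1] is where C[2][1] collects:
  c0 r2c1: 0 / 0 / 0
  c1 r2c1: 0 / 0 / 0
  c2 r2c1: 0 / 0 / 0
  c3 r2c1: 173 / 8 / 173
  c4 r2c1: 93 / 1 / 93
  c5 r2c1: 84 / 8 / 84

(row, col, cycle) = (2, 1, 5)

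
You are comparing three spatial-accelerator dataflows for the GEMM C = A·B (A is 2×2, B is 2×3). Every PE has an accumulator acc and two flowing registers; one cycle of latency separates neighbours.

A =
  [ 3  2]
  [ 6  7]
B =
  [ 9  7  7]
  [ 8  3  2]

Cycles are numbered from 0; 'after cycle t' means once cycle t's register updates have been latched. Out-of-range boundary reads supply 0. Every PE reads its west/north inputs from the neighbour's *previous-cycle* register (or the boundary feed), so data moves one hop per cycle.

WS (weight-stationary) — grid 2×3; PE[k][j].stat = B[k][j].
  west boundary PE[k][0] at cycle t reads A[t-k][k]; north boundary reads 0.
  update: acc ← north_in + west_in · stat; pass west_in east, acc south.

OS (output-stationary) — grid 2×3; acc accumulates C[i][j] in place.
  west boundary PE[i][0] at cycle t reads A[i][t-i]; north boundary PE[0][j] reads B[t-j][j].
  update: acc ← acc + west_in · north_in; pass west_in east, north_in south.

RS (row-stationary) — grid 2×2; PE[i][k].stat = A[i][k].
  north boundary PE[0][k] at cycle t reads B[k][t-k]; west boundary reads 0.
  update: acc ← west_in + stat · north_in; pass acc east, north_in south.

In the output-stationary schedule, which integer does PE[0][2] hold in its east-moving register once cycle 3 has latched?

register = 2

OS 2×3: PE[0][2] cycle-by-cycle (with neighbour feeds):
  c0 r0c1: 0 / 0 / 0
  c0 r0c2: 0 / 0 / 0
  c1 r0c1: 21 / 3 / 7
  c1 r0c2: 0 / 0 / 0
  c2 r0c1: 27 / 2 / 3
  c2 r0c2: 21 / 3 / 7
  c3 r0c1: 27 / 0 / 0
  c3 r0c2: 25 / 2 / 2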